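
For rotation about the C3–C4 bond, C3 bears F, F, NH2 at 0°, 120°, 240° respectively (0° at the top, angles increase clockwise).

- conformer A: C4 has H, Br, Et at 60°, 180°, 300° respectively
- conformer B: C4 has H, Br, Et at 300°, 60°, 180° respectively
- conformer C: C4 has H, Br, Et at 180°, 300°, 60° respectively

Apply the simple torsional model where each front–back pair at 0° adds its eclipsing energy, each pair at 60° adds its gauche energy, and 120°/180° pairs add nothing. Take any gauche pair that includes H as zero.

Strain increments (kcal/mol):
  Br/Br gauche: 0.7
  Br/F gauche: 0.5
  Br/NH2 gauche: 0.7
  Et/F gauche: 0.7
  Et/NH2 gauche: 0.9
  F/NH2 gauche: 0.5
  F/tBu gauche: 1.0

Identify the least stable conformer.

A (staggered): F(0°)/Et(300°) gauche 0.7; F(120°)/Br(180°) gauche 0.5; NH2(240°)/Br(180°) gauche 0.7; NH2(240°)/Et(300°) gauche 0.9 → 2.8 kcal/mol.
B (staggered): F(0°)/Br(60°) gauche 0.5; F(120°)/Br(60°) gauche 0.5; F(120°)/Et(180°) gauche 0.7; NH2(240°)/Et(180°) gauche 0.9 → 2.6 kcal/mol.
C (staggered): F(0°)/Br(300°) gauche 0.5; F(0°)/Et(60°) gauche 0.7; F(120°)/Et(60°) gauche 0.7; NH2(240°)/Br(300°) gauche 0.7 → 2.6 kcal/mol.
A has the highest total (2.8 kcal/mol).

A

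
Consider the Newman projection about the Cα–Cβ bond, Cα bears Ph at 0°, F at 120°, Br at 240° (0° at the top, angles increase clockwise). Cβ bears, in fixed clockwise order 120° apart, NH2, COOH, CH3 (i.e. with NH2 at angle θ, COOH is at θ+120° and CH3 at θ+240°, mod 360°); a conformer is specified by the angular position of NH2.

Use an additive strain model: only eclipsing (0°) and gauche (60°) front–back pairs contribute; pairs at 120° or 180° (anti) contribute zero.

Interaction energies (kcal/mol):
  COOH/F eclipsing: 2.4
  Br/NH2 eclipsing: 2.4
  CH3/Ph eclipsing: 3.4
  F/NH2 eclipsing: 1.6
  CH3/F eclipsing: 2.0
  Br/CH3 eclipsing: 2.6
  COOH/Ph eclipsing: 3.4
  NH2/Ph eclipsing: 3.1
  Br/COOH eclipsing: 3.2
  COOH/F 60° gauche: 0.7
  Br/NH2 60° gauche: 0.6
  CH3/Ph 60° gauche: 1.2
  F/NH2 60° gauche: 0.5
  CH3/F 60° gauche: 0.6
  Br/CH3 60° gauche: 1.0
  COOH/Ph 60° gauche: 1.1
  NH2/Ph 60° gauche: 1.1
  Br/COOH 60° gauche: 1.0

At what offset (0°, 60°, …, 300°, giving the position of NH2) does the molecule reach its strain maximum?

120°

NH2 at 0° is eclipsed. Ph at 0° is eclipsed with NH2 at 0° (3.1); F at 120° is eclipsed with COOH at 120° (2.4); Br at 240° is eclipsed with CH3 at 240° (2.6). Total 8.1 kcal/mol.
NH2 at 60° is staggered. Ph at 0° is gauche with NH2 at 60° (1.1); Ph at 0° is gauche with CH3 at 300° (1.2); F at 120° is gauche with NH2 at 60° (0.5); F at 120° is gauche with COOH at 180° (0.7); Br at 240° is gauche with COOH at 180° (1.0); Br at 240° is gauche with CH3 at 300° (1.0). Total 5.5 kcal/mol.
NH2 at 120° is eclipsed. Ph at 0° is eclipsed with CH3 at 0° (3.4); F at 120° is eclipsed with NH2 at 120° (1.6); Br at 240° is eclipsed with COOH at 240° (3.2). Total 8.2 kcal/mol.
NH2 at 180° is staggered. Ph at 0° is gauche with COOH at 300° (1.1); Ph at 0° is gauche with CH3 at 60° (1.2); F at 120° is gauche with NH2 at 180° (0.5); F at 120° is gauche with CH3 at 60° (0.6); Br at 240° is gauche with NH2 at 180° (0.6); Br at 240° is gauche with COOH at 300° (1.0). Total 5.0 kcal/mol.
NH2 at 240° is eclipsed. Ph at 0° is eclipsed with COOH at 0° (3.4); F at 120° is eclipsed with CH3 at 120° (2.0); Br at 240° is eclipsed with NH2 at 240° (2.4). Total 7.8 kcal/mol.
NH2 at 300° is staggered. Ph at 0° is gauche with NH2 at 300° (1.1); Ph at 0° is gauche with COOH at 60° (1.1); F at 120° is gauche with COOH at 60° (0.7); F at 120° is gauche with CH3 at 180° (0.6); Br at 240° is gauche with NH2 at 300° (0.6); Br at 240° is gauche with CH3 at 180° (1.0). Total 5.1 kcal/mol.
The maximum (8.2 kcal/mol) occurs with NH2 at 120°.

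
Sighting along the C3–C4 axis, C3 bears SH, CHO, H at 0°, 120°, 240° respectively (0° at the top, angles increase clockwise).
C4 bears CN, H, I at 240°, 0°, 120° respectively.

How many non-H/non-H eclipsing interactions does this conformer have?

1

Non-H eclipsing pairs: CHO(120°)/I(120°) — 1 interaction.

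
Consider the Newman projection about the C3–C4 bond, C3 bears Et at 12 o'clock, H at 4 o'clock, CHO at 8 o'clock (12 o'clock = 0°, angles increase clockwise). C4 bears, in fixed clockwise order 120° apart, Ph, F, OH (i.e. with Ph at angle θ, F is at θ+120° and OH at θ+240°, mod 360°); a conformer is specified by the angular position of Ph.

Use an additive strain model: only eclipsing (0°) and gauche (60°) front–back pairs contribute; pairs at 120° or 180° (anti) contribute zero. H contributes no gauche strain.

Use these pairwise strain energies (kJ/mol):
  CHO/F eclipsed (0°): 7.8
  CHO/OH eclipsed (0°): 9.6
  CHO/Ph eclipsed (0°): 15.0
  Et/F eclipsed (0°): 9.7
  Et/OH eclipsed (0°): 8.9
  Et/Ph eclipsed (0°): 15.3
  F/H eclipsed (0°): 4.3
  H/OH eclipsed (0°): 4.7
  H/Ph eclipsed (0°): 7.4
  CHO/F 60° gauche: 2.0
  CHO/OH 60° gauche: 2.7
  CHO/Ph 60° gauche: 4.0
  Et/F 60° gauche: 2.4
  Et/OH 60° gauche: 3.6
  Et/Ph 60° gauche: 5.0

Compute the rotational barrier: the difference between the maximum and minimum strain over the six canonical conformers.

Ph at 0° (eclipsed): Et–Ph eclipsed, H–F eclipsed, CHO–OH eclipsed; 15.3 + 4.3 + 9.6 = 29.2 kJ/mol.
Ph at 60° (staggered): Et–Ph gauche, Et–OH gauche, CHO–F gauche, CHO–OH gauche; 5.0 + 3.6 + 2.0 + 2.7 = 13.3 kJ/mol.
Ph at 120° (eclipsed): Et–OH eclipsed, H–Ph eclipsed, CHO–F eclipsed; 8.9 + 7.4 + 7.8 = 24.1 kJ/mol.
Ph at 180° (staggered): Et–F gauche, Et–OH gauche, CHO–Ph gauche, CHO–F gauche; 2.4 + 3.6 + 4.0 + 2.0 = 12.0 kJ/mol.
Ph at 240° (eclipsed): Et–F eclipsed, H–OH eclipsed, CHO–Ph eclipsed; 9.7 + 4.7 + 15.0 = 29.4 kJ/mol.
Ph at 300° (staggered): Et–Ph gauche, Et–F gauche, CHO–Ph gauche, CHO–OH gauche; 5.0 + 2.4 + 4.0 + 2.7 = 14.1 kJ/mol.
Max at 240° (29.4 kJ/mol), min at 180° (12.0 kJ/mol); barrier = 17.4 kJ/mol.

17.4 kJ/mol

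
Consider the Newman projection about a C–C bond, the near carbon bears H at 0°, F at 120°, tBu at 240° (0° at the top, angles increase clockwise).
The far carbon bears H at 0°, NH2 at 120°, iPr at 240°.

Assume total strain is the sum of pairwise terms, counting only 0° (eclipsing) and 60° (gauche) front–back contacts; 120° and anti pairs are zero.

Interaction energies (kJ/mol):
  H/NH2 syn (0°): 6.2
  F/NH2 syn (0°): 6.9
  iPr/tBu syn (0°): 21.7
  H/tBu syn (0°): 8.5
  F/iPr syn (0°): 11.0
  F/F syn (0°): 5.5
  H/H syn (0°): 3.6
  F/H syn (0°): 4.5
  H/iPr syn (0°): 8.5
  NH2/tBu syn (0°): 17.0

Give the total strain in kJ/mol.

This conformer (eclipsed): H(0°)/H(0°) eclipsed 3.6; F(120°)/NH2(120°) eclipsed 6.9; tBu(240°)/iPr(240°) eclipsed 21.7 → 32.2 kJ/mol.

32.2 kJ/mol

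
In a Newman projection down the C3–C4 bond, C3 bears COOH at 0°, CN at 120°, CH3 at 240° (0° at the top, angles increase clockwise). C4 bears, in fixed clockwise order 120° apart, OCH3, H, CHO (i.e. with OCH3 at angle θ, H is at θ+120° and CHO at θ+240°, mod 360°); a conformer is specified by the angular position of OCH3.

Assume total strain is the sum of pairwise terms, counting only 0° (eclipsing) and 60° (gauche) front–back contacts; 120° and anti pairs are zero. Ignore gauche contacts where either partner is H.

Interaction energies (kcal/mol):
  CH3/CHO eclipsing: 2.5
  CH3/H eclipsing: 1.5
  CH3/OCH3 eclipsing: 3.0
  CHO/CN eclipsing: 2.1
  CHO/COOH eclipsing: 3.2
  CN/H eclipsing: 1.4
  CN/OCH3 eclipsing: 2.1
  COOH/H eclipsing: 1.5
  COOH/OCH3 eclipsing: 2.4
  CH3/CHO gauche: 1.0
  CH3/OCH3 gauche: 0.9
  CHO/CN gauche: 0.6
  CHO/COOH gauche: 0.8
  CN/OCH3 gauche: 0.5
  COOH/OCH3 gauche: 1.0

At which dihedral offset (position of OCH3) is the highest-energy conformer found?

120°

OCH3 at 0° (eclipsed): COOH(0°)/OCH3(0°) eclipsed 2.4; CN(120°)/H(120°) eclipsed 1.4; CH3(240°)/CHO(240°) eclipsed 2.5 → 6.3 kcal/mol.
OCH3 at 60° (staggered): COOH(0°)/OCH3(60°) gauche 1.0; COOH(0°)/CHO(300°) gauche 0.8; CN(120°)/OCH3(60°) gauche 0.5; CH3(240°)/CHO(300°) gauche 1.0 → 3.3 kcal/mol.
OCH3 at 120° (eclipsed): COOH(0°)/CHO(0°) eclipsed 3.2; CN(120°)/OCH3(120°) eclipsed 2.1; CH3(240°)/H(240°) eclipsed 1.5 → 6.8 kcal/mol.
OCH3 at 180° (staggered): COOH(0°)/CHO(60°) gauche 0.8; CN(120°)/OCH3(180°) gauche 0.5; CN(120°)/CHO(60°) gauche 0.6; CH3(240°)/OCH3(180°) gauche 0.9 → 2.8 kcal/mol.
OCH3 at 240° (eclipsed): COOH(0°)/H(0°) eclipsed 1.5; CN(120°)/CHO(120°) eclipsed 2.1; CH3(240°)/OCH3(240°) eclipsed 3.0 → 6.6 kcal/mol.
OCH3 at 300° (staggered): COOH(0°)/OCH3(300°) gauche 1.0; CN(120°)/CHO(180°) gauche 0.6; CH3(240°)/OCH3(300°) gauche 0.9; CH3(240°)/CHO(180°) gauche 1.0 → 3.5 kcal/mol.
The maximum (6.8 kcal/mol) occurs with OCH3 at 120°.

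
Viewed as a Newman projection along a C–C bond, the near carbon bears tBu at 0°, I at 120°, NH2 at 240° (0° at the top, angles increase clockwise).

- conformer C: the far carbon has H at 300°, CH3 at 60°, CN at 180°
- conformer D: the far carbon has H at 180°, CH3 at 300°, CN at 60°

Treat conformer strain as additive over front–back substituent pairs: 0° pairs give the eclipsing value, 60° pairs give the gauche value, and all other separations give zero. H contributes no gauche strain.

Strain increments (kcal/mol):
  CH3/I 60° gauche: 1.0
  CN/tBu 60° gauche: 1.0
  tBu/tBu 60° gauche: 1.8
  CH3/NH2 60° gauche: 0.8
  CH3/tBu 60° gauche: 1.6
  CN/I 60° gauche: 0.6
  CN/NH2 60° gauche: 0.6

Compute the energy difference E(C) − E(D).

C (staggered): tBu(0°)/CH3(60°) gauche 1.6; I(120°)/CH3(60°) gauche 1.0; I(120°)/CN(180°) gauche 0.6; NH2(240°)/CN(180°) gauche 0.6 → 3.8 kcal/mol.
D (staggered): tBu(0°)/CH3(300°) gauche 1.6; tBu(0°)/CN(60°) gauche 1.0; I(120°)/CN(60°) gauche 0.6; NH2(240°)/CH3(300°) gauche 0.8 → 4.0 kcal/mol.
E(C) − E(D) = 3.8 − 4.0 = -0.2 kcal/mol.

-0.2 kcal/mol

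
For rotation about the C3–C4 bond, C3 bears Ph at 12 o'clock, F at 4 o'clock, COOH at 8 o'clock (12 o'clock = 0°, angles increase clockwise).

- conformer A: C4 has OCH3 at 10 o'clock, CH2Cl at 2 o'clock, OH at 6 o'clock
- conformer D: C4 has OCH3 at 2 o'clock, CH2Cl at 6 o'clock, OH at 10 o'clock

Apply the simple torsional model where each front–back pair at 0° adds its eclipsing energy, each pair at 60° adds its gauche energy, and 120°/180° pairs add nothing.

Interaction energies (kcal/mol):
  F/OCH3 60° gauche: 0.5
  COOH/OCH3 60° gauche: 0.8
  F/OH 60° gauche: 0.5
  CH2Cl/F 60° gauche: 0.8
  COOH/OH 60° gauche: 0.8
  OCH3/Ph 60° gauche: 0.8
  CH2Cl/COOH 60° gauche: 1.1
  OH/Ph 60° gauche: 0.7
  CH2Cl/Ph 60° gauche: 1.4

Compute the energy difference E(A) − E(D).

+0.4 kcal/mol

A is staggered. Ph at 0° is gauche with OCH3 at 300° (0.8); Ph at 0° is gauche with CH2Cl at 60° (1.4); F at 120° is gauche with CH2Cl at 60° (0.8); F at 120° is gauche with OH at 180° (0.5); COOH at 240° is gauche with OCH3 at 300° (0.8); COOH at 240° is gauche with OH at 180° (0.8). Total 5.1 kcal/mol.
D is staggered. Ph at 0° is gauche with OCH3 at 60° (0.8); Ph at 0° is gauche with OH at 300° (0.7); F at 120° is gauche with OCH3 at 60° (0.5); F at 120° is gauche with CH2Cl at 180° (0.8); COOH at 240° is gauche with CH2Cl at 180° (1.1); COOH at 240° is gauche with OH at 300° (0.8). Total 4.7 kcal/mol.
E(A) − E(D) = 5.1 − 4.7 = +0.4 kcal/mol.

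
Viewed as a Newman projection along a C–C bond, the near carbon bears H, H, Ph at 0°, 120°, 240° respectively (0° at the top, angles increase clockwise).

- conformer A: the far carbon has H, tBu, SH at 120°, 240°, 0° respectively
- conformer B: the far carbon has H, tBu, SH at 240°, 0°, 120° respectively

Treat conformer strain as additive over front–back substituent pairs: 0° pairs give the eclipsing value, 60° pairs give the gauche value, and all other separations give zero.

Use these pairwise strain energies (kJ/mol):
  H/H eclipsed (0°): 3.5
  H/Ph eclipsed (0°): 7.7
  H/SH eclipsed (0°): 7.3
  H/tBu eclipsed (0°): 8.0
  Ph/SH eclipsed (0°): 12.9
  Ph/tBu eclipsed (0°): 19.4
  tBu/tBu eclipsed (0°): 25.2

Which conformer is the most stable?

B

A (eclipsed): H(0°)/SH(0°) eclipsed 7.3; H(120°)/H(120°) eclipsed 3.5; Ph(240°)/tBu(240°) eclipsed 19.4 → 30.2 kJ/mol.
B (eclipsed): H(0°)/tBu(0°) eclipsed 8.0; H(120°)/SH(120°) eclipsed 7.3; Ph(240°)/H(240°) eclipsed 7.7 → 23.0 kJ/mol.
B has the lowest total (23.0 kJ/mol).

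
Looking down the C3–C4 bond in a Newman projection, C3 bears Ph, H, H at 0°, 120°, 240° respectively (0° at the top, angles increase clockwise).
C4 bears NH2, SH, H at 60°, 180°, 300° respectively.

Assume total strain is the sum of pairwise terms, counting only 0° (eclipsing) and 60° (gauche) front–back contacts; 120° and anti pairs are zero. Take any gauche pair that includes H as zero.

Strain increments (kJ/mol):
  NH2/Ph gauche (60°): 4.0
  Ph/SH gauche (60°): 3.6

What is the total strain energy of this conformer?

This conformer (staggered): Ph(0°)/NH2(60°) gauche 4.0 → 4.0 kJ/mol.

4.0 kJ/mol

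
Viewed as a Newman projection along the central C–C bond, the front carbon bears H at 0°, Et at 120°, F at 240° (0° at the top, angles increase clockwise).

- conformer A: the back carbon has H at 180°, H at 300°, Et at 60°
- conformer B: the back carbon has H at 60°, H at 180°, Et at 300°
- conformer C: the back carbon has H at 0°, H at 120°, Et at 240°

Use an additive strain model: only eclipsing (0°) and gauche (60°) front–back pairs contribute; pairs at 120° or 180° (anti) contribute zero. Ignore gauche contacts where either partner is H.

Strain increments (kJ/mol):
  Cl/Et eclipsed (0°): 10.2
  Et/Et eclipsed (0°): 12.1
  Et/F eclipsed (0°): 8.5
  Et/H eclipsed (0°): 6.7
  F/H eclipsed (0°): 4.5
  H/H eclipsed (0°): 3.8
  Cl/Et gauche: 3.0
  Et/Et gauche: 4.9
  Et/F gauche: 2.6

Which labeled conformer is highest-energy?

A (staggered): Et(120°)/Et(60°) gauche 4.9 → 4.9 kJ/mol.
B (staggered): F(240°)/Et(300°) gauche 2.6 → 2.6 kJ/mol.
C (eclipsed): H(0°)/H(0°) eclipsed 3.8; Et(120°)/H(120°) eclipsed 6.7; F(240°)/Et(240°) eclipsed 8.5 → 19.0 kJ/mol.
C has the highest total (19.0 kJ/mol).

C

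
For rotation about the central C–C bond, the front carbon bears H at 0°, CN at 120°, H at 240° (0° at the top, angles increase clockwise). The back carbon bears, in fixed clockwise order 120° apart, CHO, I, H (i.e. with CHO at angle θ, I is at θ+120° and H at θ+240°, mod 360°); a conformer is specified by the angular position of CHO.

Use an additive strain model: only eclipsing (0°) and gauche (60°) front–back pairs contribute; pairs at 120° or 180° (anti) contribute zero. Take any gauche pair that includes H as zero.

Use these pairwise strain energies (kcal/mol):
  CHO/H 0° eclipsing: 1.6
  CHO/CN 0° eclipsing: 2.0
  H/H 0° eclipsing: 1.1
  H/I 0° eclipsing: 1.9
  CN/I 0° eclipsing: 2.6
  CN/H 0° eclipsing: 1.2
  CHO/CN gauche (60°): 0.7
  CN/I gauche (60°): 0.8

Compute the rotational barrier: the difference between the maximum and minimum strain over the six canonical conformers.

4.6 kcal/mol

CHO at 0° (eclipsed): H(0°)/CHO(0°) eclipsed 1.6; CN(120°)/I(120°) eclipsed 2.6; H(240°)/H(240°) eclipsed 1.1 → 5.3 kcal/mol.
CHO at 60° (staggered): CN(120°)/CHO(60°) gauche 0.7; CN(120°)/I(180°) gauche 0.8 → 1.5 kcal/mol.
CHO at 120° (eclipsed): H(0°)/H(0°) eclipsed 1.1; CN(120°)/CHO(120°) eclipsed 2.0; H(240°)/I(240°) eclipsed 1.9 → 5.0 kcal/mol.
CHO at 180° (staggered): CN(120°)/CHO(180°) gauche 0.7 → 0.7 kcal/mol.
CHO at 240° (eclipsed): H(0°)/I(0°) eclipsed 1.9; CN(120°)/H(120°) eclipsed 1.2; H(240°)/CHO(240°) eclipsed 1.6 → 4.7 kcal/mol.
CHO at 300° (staggered): CN(120°)/I(60°) gauche 0.8 → 0.8 kcal/mol.
Max at 0° (5.3 kcal/mol), min at 180° (0.7 kcal/mol); barrier = 4.6 kcal/mol.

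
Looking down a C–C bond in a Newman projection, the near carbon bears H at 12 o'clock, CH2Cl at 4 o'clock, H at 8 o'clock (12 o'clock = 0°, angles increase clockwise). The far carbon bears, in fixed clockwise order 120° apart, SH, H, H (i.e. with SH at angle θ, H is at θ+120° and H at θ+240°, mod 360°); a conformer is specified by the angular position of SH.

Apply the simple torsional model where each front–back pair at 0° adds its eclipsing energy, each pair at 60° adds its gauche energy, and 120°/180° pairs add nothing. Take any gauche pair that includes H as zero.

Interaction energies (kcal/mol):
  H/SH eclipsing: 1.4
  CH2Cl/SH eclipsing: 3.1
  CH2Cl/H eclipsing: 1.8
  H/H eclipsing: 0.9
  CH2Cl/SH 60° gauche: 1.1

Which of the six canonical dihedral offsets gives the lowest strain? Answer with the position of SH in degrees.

300°

SH at 0° (eclipsed): H(0°)/SH(0°) eclipsed 1.4; CH2Cl(120°)/H(120°) eclipsed 1.8; H(240°)/H(240°) eclipsed 0.9 → 4.1 kcal/mol.
SH at 60° (staggered): CH2Cl(120°)/SH(60°) gauche 1.1 → 1.1 kcal/mol.
SH at 120° (eclipsed): H(0°)/H(0°) eclipsed 0.9; CH2Cl(120°)/SH(120°) eclipsed 3.1; H(240°)/H(240°) eclipsed 0.9 → 4.9 kcal/mol.
SH at 180° (staggered): CH2Cl(120°)/SH(180°) gauche 1.1 → 1.1 kcal/mol.
SH at 240° (eclipsed): H(0°)/H(0°) eclipsed 0.9; CH2Cl(120°)/H(120°) eclipsed 1.8; H(240°)/SH(240°) eclipsed 1.4 → 4.1 kcal/mol.
SH at 300° (staggered): no non-H gauche contacts → 0.0 kcal/mol.
The minimum (0.0 kcal/mol) occurs with SH at 300°.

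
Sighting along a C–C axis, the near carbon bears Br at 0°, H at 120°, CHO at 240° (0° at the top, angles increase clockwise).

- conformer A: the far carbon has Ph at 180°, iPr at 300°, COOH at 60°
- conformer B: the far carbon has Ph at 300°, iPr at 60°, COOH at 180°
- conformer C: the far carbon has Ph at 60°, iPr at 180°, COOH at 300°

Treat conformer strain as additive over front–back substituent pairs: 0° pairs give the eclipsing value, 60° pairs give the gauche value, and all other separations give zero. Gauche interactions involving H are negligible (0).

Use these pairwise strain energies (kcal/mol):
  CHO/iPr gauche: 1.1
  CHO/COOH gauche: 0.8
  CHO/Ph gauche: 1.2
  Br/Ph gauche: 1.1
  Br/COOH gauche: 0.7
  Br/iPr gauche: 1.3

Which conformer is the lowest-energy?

C

A is staggered. Br at 0° is gauche with iPr at 300° (1.3); Br at 0° is gauche with COOH at 60° (0.7); CHO at 240° is gauche with Ph at 180° (1.2); CHO at 240° is gauche with iPr at 300° (1.1). Total 4.3 kcal/mol.
B is staggered. Br at 0° is gauche with Ph at 300° (1.1); Br at 0° is gauche with iPr at 60° (1.3); CHO at 240° is gauche with Ph at 300° (1.2); CHO at 240° is gauche with COOH at 180° (0.8). Total 4.4 kcal/mol.
C is staggered. Br at 0° is gauche with Ph at 60° (1.1); Br at 0° is gauche with COOH at 300° (0.7); CHO at 240° is gauche with iPr at 180° (1.1); CHO at 240° is gauche with COOH at 300° (0.8). Total 3.7 kcal/mol.
C has the lowest total (3.7 kcal/mol).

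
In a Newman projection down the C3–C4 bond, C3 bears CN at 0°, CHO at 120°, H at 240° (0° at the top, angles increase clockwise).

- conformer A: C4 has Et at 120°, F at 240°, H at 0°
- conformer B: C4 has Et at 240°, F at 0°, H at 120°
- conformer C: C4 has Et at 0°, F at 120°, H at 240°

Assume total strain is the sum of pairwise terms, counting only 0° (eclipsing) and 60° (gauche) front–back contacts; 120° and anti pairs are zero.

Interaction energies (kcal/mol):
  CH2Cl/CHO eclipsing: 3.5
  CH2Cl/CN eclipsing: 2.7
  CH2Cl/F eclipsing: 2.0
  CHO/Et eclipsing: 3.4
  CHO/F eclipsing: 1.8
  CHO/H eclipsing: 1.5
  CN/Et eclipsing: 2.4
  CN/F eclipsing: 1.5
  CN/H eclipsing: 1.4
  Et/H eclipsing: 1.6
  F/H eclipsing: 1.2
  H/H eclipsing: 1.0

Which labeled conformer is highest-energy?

A (eclipsed): CN(0°)/H(0°) eclipsed 1.4; CHO(120°)/Et(120°) eclipsed 3.4; H(240°)/F(240°) eclipsed 1.2 → 6.0 kcal/mol.
B (eclipsed): CN(0°)/F(0°) eclipsed 1.5; CHO(120°)/H(120°) eclipsed 1.5; H(240°)/Et(240°) eclipsed 1.6 → 4.6 kcal/mol.
C (eclipsed): CN(0°)/Et(0°) eclipsed 2.4; CHO(120°)/F(120°) eclipsed 1.8; H(240°)/H(240°) eclipsed 1.0 → 5.2 kcal/mol.
A has the highest total (6.0 kcal/mol).

A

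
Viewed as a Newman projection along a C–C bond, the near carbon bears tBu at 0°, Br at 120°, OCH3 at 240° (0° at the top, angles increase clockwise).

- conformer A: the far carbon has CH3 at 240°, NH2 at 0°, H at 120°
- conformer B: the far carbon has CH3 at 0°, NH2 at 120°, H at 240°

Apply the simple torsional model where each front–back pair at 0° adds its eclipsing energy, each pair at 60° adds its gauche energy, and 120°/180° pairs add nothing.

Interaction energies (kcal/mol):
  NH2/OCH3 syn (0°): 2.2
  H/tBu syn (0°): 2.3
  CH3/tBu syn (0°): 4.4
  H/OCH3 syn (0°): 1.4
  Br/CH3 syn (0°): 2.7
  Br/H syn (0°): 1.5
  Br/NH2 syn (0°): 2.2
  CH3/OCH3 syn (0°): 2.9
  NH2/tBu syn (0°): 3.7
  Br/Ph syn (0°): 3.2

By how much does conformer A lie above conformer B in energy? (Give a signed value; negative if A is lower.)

A (eclipsed): tBu–NH2 eclipsed, Br–H eclipsed, OCH3–CH3 eclipsed; 3.7 + 1.5 + 2.9 = 8.1 kcal/mol.
B (eclipsed): tBu–CH3 eclipsed, Br–NH2 eclipsed, OCH3–H eclipsed; 4.4 + 2.2 + 1.4 = 8.0 kcal/mol.
E(A) − E(B) = 8.1 − 8.0 = +0.1 kcal/mol.

+0.1 kcal/mol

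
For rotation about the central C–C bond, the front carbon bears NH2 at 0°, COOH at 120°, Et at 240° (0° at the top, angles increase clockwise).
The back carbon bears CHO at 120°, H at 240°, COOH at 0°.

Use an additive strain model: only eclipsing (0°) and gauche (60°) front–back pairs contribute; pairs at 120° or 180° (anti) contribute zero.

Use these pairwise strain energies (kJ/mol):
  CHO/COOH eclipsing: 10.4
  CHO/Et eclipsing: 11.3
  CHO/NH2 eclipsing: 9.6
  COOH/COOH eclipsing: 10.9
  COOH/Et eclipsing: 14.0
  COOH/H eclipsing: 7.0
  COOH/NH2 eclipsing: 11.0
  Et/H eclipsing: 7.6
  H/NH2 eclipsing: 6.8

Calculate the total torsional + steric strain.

This conformer is eclipsed. NH2 at 0° is eclipsed with COOH at 0° (11.0); COOH at 120° is eclipsed with CHO at 120° (10.4); Et at 240° is eclipsed with H at 240° (7.6). Total 29.0 kJ/mol.

29.0 kJ/mol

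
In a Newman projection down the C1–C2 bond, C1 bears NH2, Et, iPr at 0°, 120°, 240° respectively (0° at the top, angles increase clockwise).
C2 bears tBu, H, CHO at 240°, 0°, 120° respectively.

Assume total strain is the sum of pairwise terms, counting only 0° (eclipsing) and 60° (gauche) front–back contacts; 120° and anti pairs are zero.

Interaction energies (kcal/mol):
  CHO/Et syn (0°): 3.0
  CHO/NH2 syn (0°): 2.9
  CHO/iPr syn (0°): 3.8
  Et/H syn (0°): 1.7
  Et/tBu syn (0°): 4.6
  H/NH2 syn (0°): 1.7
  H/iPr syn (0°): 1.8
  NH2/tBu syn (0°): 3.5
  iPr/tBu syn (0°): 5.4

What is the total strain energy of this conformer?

10.1 kcal/mol

This conformer (eclipsed): NH2(0°)/H(0°) eclipsed 1.7; Et(120°)/CHO(120°) eclipsed 3.0; iPr(240°)/tBu(240°) eclipsed 5.4 → 10.1 kcal/mol.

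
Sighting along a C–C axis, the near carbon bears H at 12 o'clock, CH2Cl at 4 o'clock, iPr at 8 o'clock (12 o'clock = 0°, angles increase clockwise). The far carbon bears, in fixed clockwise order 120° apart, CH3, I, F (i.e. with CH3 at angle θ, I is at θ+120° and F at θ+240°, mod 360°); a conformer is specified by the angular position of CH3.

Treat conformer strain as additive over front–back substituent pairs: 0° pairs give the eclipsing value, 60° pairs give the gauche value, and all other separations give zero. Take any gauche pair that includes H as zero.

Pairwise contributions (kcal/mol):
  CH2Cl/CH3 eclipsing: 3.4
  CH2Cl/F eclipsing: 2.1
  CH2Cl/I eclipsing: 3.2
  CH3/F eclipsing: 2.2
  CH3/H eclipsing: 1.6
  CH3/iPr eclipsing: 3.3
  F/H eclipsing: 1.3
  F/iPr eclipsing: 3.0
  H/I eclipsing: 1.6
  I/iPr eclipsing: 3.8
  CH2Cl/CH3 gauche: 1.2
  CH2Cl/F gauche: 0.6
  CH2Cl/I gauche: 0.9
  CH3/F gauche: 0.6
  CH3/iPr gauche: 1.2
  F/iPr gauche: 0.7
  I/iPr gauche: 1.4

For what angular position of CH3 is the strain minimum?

CH3 at 0° (eclipsed): H(0°)/CH3(0°) eclipsed 1.6; CH2Cl(120°)/I(120°) eclipsed 3.2; iPr(240°)/F(240°) eclipsed 3.0 → 7.8 kcal/mol.
CH3 at 60° (staggered): CH2Cl(120°)/CH3(60°) gauche 1.2; CH2Cl(120°)/I(180°) gauche 0.9; iPr(240°)/I(180°) gauche 1.4; iPr(240°)/F(300°) gauche 0.7 → 4.2 kcal/mol.
CH3 at 120° (eclipsed): H(0°)/F(0°) eclipsed 1.3; CH2Cl(120°)/CH3(120°) eclipsed 3.4; iPr(240°)/I(240°) eclipsed 3.8 → 8.5 kcal/mol.
CH3 at 180° (staggered): CH2Cl(120°)/CH3(180°) gauche 1.2; CH2Cl(120°)/F(60°) gauche 0.6; iPr(240°)/CH3(180°) gauche 1.2; iPr(240°)/I(300°) gauche 1.4 → 4.4 kcal/mol.
CH3 at 240° (eclipsed): H(0°)/I(0°) eclipsed 1.6; CH2Cl(120°)/F(120°) eclipsed 2.1; iPr(240°)/CH3(240°) eclipsed 3.3 → 7.0 kcal/mol.
CH3 at 300° (staggered): CH2Cl(120°)/I(60°) gauche 0.9; CH2Cl(120°)/F(180°) gauche 0.6; iPr(240°)/CH3(300°) gauche 1.2; iPr(240°)/F(180°) gauche 0.7 → 3.4 kcal/mol.
The minimum (3.4 kcal/mol) occurs with CH3 at 300°.

300°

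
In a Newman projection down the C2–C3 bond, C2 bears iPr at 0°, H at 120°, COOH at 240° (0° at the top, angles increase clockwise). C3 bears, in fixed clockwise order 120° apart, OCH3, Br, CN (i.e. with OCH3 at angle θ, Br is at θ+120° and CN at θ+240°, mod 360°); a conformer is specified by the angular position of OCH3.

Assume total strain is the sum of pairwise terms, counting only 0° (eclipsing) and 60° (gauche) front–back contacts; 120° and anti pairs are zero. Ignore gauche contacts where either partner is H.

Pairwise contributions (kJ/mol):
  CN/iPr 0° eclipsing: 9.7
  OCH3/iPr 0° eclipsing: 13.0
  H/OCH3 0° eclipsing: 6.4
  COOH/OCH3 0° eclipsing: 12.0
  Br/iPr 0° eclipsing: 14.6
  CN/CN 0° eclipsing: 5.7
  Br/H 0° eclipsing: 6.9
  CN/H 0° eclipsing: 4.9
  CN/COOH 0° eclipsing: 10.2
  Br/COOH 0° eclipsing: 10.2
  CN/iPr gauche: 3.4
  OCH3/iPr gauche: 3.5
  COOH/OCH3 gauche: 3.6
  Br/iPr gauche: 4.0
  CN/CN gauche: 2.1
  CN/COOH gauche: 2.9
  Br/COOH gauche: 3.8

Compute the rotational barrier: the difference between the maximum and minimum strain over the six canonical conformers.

17.9 kJ/mol

OCH3 at 0° (eclipsed): iPr(0°)/OCH3(0°) eclipsed 13.0; H(120°)/Br(120°) eclipsed 6.9; COOH(240°)/CN(240°) eclipsed 10.2 → 30.1 kJ/mol.
OCH3 at 60° (staggered): iPr(0°)/OCH3(60°) gauche 3.5; iPr(0°)/CN(300°) gauche 3.4; COOH(240°)/Br(180°) gauche 3.8; COOH(240°)/CN(300°) gauche 2.9 → 13.6 kJ/mol.
OCH3 at 120° (eclipsed): iPr(0°)/CN(0°) eclipsed 9.7; H(120°)/OCH3(120°) eclipsed 6.4; COOH(240°)/Br(240°) eclipsed 10.2 → 26.3 kJ/mol.
OCH3 at 180° (staggered): iPr(0°)/Br(300°) gauche 4.0; iPr(0°)/CN(60°) gauche 3.4; COOH(240°)/OCH3(180°) gauche 3.6; COOH(240°)/Br(300°) gauche 3.8 → 14.8 kJ/mol.
OCH3 at 240° (eclipsed): iPr(0°)/Br(0°) eclipsed 14.6; H(120°)/CN(120°) eclipsed 4.9; COOH(240°)/OCH3(240°) eclipsed 12.0 → 31.5 kJ/mol.
OCH3 at 300° (staggered): iPr(0°)/OCH3(300°) gauche 3.5; iPr(0°)/Br(60°) gauche 4.0; COOH(240°)/OCH3(300°) gauche 3.6; COOH(240°)/CN(180°) gauche 2.9 → 14.0 kJ/mol.
Max at 240° (31.5 kJ/mol), min at 60° (13.6 kJ/mol); barrier = 17.9 kJ/mol.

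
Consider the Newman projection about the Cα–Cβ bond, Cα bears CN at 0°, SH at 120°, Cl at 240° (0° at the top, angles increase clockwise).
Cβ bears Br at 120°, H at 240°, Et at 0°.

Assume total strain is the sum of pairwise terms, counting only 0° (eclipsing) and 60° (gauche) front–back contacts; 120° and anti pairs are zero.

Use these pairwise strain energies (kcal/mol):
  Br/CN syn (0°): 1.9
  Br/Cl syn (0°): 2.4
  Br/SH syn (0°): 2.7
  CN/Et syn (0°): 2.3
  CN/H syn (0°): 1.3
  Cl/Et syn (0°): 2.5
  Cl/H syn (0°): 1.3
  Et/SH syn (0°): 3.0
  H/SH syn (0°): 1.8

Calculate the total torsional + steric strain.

This conformer (eclipsed): CN–Et eclipsed, SH–Br eclipsed, Cl–H eclipsed; 2.3 + 2.7 + 1.3 = 6.3 kcal/mol.

6.3 kcal/mol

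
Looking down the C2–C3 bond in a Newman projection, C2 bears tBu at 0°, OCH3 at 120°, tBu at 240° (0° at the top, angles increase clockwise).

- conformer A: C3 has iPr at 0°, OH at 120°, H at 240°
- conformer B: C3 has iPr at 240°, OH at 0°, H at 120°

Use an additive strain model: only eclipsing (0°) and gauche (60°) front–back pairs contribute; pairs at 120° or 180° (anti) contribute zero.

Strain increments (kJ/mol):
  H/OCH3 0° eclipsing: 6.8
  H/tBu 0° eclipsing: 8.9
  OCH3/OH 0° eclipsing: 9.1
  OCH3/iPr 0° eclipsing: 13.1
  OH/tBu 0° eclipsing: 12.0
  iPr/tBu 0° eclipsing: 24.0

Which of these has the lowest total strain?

A (eclipsed): tBu(0°)/iPr(0°) eclipsed 24.0; OCH3(120°)/OH(120°) eclipsed 9.1; tBu(240°)/H(240°) eclipsed 8.9 → 42.0 kJ/mol.
B (eclipsed): tBu(0°)/OH(0°) eclipsed 12.0; OCH3(120°)/H(120°) eclipsed 6.8; tBu(240°)/iPr(240°) eclipsed 24.0 → 42.8 kJ/mol.
A has the lowest total (42.0 kJ/mol).

A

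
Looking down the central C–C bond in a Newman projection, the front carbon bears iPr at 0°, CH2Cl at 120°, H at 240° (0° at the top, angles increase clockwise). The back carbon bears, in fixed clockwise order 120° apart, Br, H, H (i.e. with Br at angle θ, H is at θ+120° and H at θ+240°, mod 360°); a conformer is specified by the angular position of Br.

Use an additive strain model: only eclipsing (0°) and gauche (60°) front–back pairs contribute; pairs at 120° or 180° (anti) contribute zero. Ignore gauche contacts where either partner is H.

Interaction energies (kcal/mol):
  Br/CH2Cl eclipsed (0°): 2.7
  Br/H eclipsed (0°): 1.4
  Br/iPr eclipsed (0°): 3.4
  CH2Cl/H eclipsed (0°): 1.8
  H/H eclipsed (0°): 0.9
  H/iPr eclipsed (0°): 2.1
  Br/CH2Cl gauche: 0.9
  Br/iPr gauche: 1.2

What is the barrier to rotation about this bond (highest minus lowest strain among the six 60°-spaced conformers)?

Br at 0° (eclipsed): iPr–Br eclipsed, CH2Cl–H eclipsed, H–H eclipsed; 3.4 + 1.8 + 0.9 = 6.1 kcal/mol.
Br at 60° (staggered): iPr–Br gauche, CH2Cl–Br gauche; 1.2 + 0.9 = 2.1 kcal/mol.
Br at 120° (eclipsed): iPr–H eclipsed, CH2Cl–Br eclipsed, H–H eclipsed; 2.1 + 2.7 + 0.9 = 5.7 kcal/mol.
Br at 180° (staggered): CH2Cl–Br gauche; 0.9 = 0.9 kcal/mol.
Br at 240° (eclipsed): iPr–H eclipsed, CH2Cl–H eclipsed, H–Br eclipsed; 2.1 + 1.8 + 1.4 = 5.3 kcal/mol.
Br at 300° (staggered): iPr–Br gauche; 1.2 = 1.2 kcal/mol.
Max at 0° (6.1 kcal/mol), min at 180° (0.9 kcal/mol); barrier = 5.2 kcal/mol.

5.2 kcal/mol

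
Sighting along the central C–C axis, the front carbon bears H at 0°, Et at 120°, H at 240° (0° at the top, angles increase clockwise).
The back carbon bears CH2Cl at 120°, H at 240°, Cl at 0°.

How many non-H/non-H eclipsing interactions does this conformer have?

1

Non-H eclipsing pairs: Et(120°)/CH2Cl(120°) — 1 interaction.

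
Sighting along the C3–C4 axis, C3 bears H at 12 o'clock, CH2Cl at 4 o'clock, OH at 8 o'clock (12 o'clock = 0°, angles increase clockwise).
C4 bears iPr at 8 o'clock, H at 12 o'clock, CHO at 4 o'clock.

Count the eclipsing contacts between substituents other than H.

Non-H eclipsing pairs: CH2Cl(120°)/CHO(120°); OH(240°)/iPr(240°) — 2 interactions.

2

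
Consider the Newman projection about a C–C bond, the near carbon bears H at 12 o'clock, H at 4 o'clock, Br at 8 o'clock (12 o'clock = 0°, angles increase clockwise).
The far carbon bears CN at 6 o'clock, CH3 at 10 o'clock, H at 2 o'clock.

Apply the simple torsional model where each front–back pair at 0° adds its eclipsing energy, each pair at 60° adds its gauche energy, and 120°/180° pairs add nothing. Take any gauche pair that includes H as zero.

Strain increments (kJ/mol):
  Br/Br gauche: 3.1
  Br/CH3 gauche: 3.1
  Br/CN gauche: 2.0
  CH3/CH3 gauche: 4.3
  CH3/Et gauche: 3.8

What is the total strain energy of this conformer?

This conformer is staggered. Br at 240° is gauche with CN at 180° (2.0); Br at 240° is gauche with CH3 at 300° (3.1). Total 5.1 kJ/mol.

5.1 kJ/mol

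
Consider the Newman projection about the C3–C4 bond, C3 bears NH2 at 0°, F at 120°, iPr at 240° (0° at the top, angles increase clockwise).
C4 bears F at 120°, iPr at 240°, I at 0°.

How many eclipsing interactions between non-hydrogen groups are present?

3

Non-H eclipsing pairs: NH2(0°)/I(0°); F(120°)/F(120°); iPr(240°)/iPr(240°) — 3 interactions.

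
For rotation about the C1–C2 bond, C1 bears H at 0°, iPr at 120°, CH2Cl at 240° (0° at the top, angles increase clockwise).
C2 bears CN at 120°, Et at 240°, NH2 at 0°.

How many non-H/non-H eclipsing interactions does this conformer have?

Non-H eclipsing pairs: iPr(120°)/CN(120°); CH2Cl(240°)/Et(240°) — 2 interactions.

2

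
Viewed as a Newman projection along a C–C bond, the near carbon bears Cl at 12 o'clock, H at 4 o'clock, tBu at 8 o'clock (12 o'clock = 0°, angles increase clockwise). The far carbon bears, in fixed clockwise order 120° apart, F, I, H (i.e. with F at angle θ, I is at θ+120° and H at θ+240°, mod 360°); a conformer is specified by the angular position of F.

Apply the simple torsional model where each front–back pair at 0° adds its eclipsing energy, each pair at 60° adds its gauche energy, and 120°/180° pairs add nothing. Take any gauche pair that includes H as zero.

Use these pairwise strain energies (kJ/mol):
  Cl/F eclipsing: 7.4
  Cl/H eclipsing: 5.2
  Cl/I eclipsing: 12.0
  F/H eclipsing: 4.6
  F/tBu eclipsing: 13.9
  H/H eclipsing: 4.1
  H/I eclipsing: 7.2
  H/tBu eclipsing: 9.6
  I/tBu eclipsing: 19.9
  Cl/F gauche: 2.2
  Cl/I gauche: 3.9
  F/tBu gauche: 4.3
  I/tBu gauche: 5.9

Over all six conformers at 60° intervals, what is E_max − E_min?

F at 0° is eclipsed. Cl at 0° is eclipsed with F at 0° (7.4); H at 120° is eclipsed with I at 120° (7.2); tBu at 240° is eclipsed with H at 240° (9.6). Total 24.2 kJ/mol.
F at 60° is staggered. Cl at 0° is gauche with F at 60° (2.2); tBu at 240° is gauche with I at 180° (5.9). Total 8.1 kJ/mol.
F at 120° is eclipsed. Cl at 0° is eclipsed with H at 0° (5.2); H at 120° is eclipsed with F at 120° (4.6); tBu at 240° is eclipsed with I at 240° (19.9). Total 29.7 kJ/mol.
F at 180° is staggered. Cl at 0° is gauche with I at 300° (3.9); tBu at 240° is gauche with F at 180° (4.3); tBu at 240° is gauche with I at 300° (5.9). Total 14.1 kJ/mol.
F at 240° is eclipsed. Cl at 0° is eclipsed with I at 0° (12.0); H at 120° is eclipsed with H at 120° (4.1); tBu at 240° is eclipsed with F at 240° (13.9). Total 30.0 kJ/mol.
F at 300° is staggered. Cl at 0° is gauche with F at 300° (2.2); Cl at 0° is gauche with I at 60° (3.9); tBu at 240° is gauche with F at 300° (4.3). Total 10.4 kJ/mol.
Max at 240° (30.0 kJ/mol), min at 60° (8.1 kJ/mol); barrier = 21.9 kJ/mol.

21.9 kJ/mol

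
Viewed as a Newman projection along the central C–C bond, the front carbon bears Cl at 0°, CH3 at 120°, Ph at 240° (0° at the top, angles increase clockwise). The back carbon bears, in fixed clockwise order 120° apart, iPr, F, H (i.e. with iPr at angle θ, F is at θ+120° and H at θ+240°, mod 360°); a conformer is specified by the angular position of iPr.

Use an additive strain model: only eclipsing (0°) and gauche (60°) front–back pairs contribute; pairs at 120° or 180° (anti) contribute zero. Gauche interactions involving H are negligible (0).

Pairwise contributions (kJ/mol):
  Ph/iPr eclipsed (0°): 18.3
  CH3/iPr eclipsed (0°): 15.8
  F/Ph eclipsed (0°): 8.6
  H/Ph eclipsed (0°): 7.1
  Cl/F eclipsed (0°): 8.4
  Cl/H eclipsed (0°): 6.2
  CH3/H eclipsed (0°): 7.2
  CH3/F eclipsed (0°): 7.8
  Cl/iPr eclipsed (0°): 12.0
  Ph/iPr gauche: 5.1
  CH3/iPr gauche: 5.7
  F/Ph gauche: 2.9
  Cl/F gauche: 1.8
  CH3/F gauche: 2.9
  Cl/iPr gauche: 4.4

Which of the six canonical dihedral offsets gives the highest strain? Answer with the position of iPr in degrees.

240°

iPr at 0° (eclipsed): Cl–iPr eclipsed, CH3–F eclipsed, Ph–H eclipsed; 12.0 + 7.8 + 7.1 = 26.9 kJ/mol.
iPr at 60° (staggered): Cl–iPr gauche, CH3–iPr gauche, CH3–F gauche, Ph–F gauche; 4.4 + 5.7 + 2.9 + 2.9 = 15.9 kJ/mol.
iPr at 120° (eclipsed): Cl–H eclipsed, CH3–iPr eclipsed, Ph–F eclipsed; 6.2 + 15.8 + 8.6 = 30.6 kJ/mol.
iPr at 180° (staggered): Cl–F gauche, CH3–iPr gauche, Ph–iPr gauche, Ph–F gauche; 1.8 + 5.7 + 5.1 + 2.9 = 15.5 kJ/mol.
iPr at 240° (eclipsed): Cl–F eclipsed, CH3–H eclipsed, Ph–iPr eclipsed; 8.4 + 7.2 + 18.3 = 33.9 kJ/mol.
iPr at 300° (staggered): Cl–iPr gauche, Cl–F gauche, CH3–F gauche, Ph–iPr gauche; 4.4 + 1.8 + 2.9 + 5.1 = 14.2 kJ/mol.
The maximum (33.9 kJ/mol) occurs with iPr at 240°.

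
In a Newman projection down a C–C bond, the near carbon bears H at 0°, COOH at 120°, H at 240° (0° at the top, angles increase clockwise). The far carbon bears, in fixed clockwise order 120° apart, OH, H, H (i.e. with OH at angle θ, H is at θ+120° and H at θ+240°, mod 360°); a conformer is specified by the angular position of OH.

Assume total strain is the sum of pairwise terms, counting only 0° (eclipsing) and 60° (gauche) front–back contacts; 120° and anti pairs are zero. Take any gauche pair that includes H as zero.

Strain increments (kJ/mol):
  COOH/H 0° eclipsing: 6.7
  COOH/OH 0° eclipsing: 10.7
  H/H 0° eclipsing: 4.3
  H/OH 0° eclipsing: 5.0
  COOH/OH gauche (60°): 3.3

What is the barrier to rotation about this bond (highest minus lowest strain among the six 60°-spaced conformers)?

OH at 0° (eclipsed): H–OH eclipsed, COOH–H eclipsed, H–H eclipsed; 5.0 + 6.7 + 4.3 = 16.0 kJ/mol.
OH at 60° (staggered): COOH–OH gauche; 3.3 = 3.3 kJ/mol.
OH at 120° (eclipsed): H–H eclipsed, COOH–OH eclipsed, H–H eclipsed; 4.3 + 10.7 + 4.3 = 19.3 kJ/mol.
OH at 180° (staggered): COOH–OH gauche; 3.3 = 3.3 kJ/mol.
OH at 240° (eclipsed): H–H eclipsed, COOH–H eclipsed, H–OH eclipsed; 4.3 + 6.7 + 5.0 = 16.0 kJ/mol.
OH at 300° (staggered): no non-H gauche contacts → 0.0 kJ/mol.
Max at 120° (19.3 kJ/mol), min at 300° (0.0 kJ/mol); barrier = 19.3 kJ/mol.

19.3 kJ/mol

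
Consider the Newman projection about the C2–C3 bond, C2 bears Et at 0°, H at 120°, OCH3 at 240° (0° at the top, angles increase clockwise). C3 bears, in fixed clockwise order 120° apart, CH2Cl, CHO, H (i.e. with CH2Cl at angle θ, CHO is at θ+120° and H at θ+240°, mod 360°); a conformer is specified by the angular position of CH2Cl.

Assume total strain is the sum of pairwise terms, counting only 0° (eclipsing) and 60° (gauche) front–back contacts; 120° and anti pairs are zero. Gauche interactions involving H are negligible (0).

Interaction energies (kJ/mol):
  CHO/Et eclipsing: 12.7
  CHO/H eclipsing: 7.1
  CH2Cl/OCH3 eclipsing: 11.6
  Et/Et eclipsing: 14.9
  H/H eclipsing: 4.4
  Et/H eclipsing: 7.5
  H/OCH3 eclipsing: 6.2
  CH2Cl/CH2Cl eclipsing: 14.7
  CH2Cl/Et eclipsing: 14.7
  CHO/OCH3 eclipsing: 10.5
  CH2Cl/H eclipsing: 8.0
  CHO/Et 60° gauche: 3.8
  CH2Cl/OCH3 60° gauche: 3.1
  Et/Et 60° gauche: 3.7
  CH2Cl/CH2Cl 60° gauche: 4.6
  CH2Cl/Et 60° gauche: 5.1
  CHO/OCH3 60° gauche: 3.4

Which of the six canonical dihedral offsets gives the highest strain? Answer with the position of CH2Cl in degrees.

CH2Cl at 0° (eclipsed): Et–CH2Cl eclipsed, H–CHO eclipsed, OCH3–H eclipsed; 14.7 + 7.1 + 6.2 = 28.0 kJ/mol.
CH2Cl at 60° (staggered): Et–CH2Cl gauche, OCH3–CHO gauche; 5.1 + 3.4 = 8.5 kJ/mol.
CH2Cl at 120° (eclipsed): Et–H eclipsed, H–CH2Cl eclipsed, OCH3–CHO eclipsed; 7.5 + 8.0 + 10.5 = 26.0 kJ/mol.
CH2Cl at 180° (staggered): Et–CHO gauche, OCH3–CH2Cl gauche, OCH3–CHO gauche; 3.8 + 3.1 + 3.4 = 10.3 kJ/mol.
CH2Cl at 240° (eclipsed): Et–CHO eclipsed, H–H eclipsed, OCH3–CH2Cl eclipsed; 12.7 + 4.4 + 11.6 = 28.7 kJ/mol.
CH2Cl at 300° (staggered): Et–CH2Cl gauche, Et–CHO gauche, OCH3–CH2Cl gauche; 5.1 + 3.8 + 3.1 = 12.0 kJ/mol.
The maximum (28.7 kJ/mol) occurs with CH2Cl at 240°.

240°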